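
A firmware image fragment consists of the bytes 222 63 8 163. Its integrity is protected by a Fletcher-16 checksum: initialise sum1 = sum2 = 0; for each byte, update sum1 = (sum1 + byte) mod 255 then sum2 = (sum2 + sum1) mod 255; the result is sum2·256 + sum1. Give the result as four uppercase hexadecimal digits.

Running sums (mod 255):
  after byte 0 (222): sum1=222, sum2=222
  after byte 1 (63): sum1=30, sum2=252
  after byte 2 (8): sum1=38, sum2=35
  after byte 3 (163): sum1=201, sum2=236
Checksum = sum2·256 + sum1 = 236·256 + 201 = 60617 = 0xECC9.

ECC9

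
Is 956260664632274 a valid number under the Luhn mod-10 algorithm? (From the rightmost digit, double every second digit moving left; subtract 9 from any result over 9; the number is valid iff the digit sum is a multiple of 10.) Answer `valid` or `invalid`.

valid

From the right, keep odd positions and double even positions (subtract 9 from any doubled value over 9):
  doubled (positions 2,4,...): 5 4 3 3 0 4 1 → sum 20
  kept (positions 1,3,...): 4 2 3 4 6 6 6 9 → sum 40
Total = 60.
60 mod 10 = 0, so the number is valid.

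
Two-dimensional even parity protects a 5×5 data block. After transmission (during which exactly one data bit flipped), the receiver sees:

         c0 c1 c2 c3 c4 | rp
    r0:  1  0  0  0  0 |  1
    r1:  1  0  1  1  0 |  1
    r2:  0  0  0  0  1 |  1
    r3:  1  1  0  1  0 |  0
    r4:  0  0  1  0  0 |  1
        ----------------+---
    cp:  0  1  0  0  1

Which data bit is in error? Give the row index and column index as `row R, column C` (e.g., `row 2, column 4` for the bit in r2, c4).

row 3, column 0

Recompute each row's even parity and compare to rp:
  r0: data parity 1, sent rp 1 → ok
  r1: data parity 1, sent rp 1 → ok
  r2: data parity 1, sent rp 1 → ok
  r3: data parity 1, sent rp 0 → mismatch
  r4: data parity 1, sent rp 1 → ok
Recompute each column's even parity and compare to cp:
  c0: data parity 1, sent cp 0 → mismatch
  c1: data parity 1, sent cp 1 → ok
  c2: data parity 0, sent cp 0 → ok
  c3: data parity 0, sent cp 0 → ok
  c4: data parity 1, sent cp 1 → ok
Exactly one row (r3) and one column (c0) fail → the flipped bit is at their intersection.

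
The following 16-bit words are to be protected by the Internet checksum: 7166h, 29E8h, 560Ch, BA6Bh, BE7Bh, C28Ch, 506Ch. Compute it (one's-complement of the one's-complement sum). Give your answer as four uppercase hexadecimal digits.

82C4

One's-complement addition (fold any carry out of bit 15 back into bit 0):
  0x7166 + 0x29E8 = 0x09B4E
  0x9B4E + 0x560C = 0x0F15A
  0xF15A + 0xBA6B = 0x1ABC5 → wrap carry → 0xABC6
  0xABC6 + 0xBE7B = 0x16A41 → wrap carry → 0x6A42
  0x6A42 + 0xC28C = 0x12CCE → wrap carry → 0x2CCF
  0x2CCF + 0x506C = 0x07D3B
One's-complement sum = 0x7D3B.
Checksum = ~0x7D3B & 0xFFFF = 0x82C4.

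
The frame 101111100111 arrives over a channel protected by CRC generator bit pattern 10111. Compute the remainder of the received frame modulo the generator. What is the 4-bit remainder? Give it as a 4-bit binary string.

0010

Modulo-2 division of 101111100111 by 10111:
  pos 0: 10111 XOR 10111 = 00000
  pos 5: 11001 XOR 10111 = 01110
  pos 6: 11101 XOR 10111 = 01010
  pos 7: 10101 XOR 10111 = 00010
Remainder = 0010 (nonzero — an error is detected).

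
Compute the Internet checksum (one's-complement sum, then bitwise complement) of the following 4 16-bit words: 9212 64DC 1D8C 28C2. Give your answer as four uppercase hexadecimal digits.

C2C2

One's-complement addition (fold any carry out of bit 15 back into bit 0):
  0x9212 + 0x64DC = 0x0F6EE
  0xF6EE + 0x1D8C = 0x1147A → wrap carry → 0x147B
  0x147B + 0x28C2 = 0x03D3D
One's-complement sum = 0x3D3D.
Checksum = ~0x3D3D & 0xFFFF = 0xC2C2.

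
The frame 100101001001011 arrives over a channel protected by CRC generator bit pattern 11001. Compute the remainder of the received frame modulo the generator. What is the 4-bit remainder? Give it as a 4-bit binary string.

0000

Modulo-2 division of 100101001001011 by 11001:
  pos 0: 10010 XOR 11001 = 01011
  pos 1: 10111 XOR 11001 = 01110
  pos 2: 11100 XOR 11001 = 00101
  pos 4: 10101 XOR 11001 = 01100
  pos 5: 11000 XOR 11001 = 00001
  pos 9: 10101 XOR 11001 = 01100
  pos 10: 11001 XOR 11001 = 00000
Remainder = 0000 (zero — the frame passes the CRC check).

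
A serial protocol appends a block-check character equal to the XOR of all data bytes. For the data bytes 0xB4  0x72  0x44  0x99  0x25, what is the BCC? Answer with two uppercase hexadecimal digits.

3E

XOR the bytes together:
  start with 0xB4
  0xB4 ⊕ 0x72 = 0xC6
  0xC6 ⊕ 0x44 = 0x82
  0x82 ⊕ 0x99 = 0x1B
  0x1B ⊕ 0x25 = 0x3E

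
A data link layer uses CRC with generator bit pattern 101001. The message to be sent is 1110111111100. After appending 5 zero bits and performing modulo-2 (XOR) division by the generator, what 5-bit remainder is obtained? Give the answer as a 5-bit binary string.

01111

Append 5 zeros: 111011111110000000. Divide by 101001 (XOR where the leading bit is 1):
  pos 0: 111011 XOR 101001 = 010010
  pos 1: 100101 XOR 101001 = 001100
  pos 3: 110011 XOR 101001 = 011010
  pos 4: 110101 XOR 101001 = 011100
  pos 5: 111001 XOR 101001 = 010000
  pos 6: 100000 XOR 101001 = 001001
  pos 8: 100100 XOR 101001 = 001101
  pos 10: 110100 XOR 101001 = 011101
  pos 11: 111010 XOR 101001 = 010011
  pos 12: 100110 XOR 101001 = 001111
Remainder (last 5 bits) = 01111. This is the CRC / FCS.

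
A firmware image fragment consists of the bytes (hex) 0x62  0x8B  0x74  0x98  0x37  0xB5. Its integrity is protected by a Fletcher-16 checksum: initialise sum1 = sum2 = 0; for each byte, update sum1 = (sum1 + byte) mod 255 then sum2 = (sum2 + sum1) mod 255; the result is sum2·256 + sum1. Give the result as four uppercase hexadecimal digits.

C7E7

Running sums (mod 255):
  after byte 0 (0x62): sum1=98, sum2=98
  after byte 1 (0x8B): sum1=237, sum2=80
  after byte 2 (0x74): sum1=98, sum2=178
  after byte 3 (0x98): sum1=250, sum2=173
  after byte 4 (0x37): sum1=50, sum2=223
  after byte 5 (0xB5): sum1=231, sum2=199
Checksum = sum2·256 + sum1 = 199·256 + 231 = 51175 = 0xC7E7.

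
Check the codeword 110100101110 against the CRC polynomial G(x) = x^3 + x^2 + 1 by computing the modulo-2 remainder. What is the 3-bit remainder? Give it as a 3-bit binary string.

Modulo-2 division of 110100101110 by 1101:
  pos 0: 1101 XOR 1101 = 0000
  pos 6: 1011 XOR 1101 = 0110
  pos 7: 1101 XOR 1101 = 0000
Remainder = 000 (zero — the frame passes the CRC check).

000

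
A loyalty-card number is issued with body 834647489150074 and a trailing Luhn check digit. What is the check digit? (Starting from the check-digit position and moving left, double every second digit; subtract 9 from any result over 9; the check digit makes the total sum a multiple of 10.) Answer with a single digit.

9

Partial digits right→left: 4 7 0 0 5 1 9 8 4 7 4 6 4 3 8
Double every second digit counting from the check-digit position (so the 1st, 3rd, 5th, ... of the partial from the right).
  doubled (with −9 where >9): 8 0 1 9 8 8 8 7 → sum 49
  kept as-is: 7 0 1 8 7 6 3 → sum 32
Total = 49 + 32 = 81.
Check digit = (10 − (81 mod 10)) mod 10 = 9.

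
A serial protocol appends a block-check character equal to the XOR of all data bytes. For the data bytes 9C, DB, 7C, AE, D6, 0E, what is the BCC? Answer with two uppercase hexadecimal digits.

4D

XOR the bytes together:
  start with 0x9C
  0x9C ⊕ 0xDB = 0x47
  0x47 ⊕ 0x7C = 0x3B
  0x3B ⊕ 0xAE = 0x95
  0x95 ⊕ 0xD6 = 0x43
  0x43 ⊕ 0x0E = 0x4D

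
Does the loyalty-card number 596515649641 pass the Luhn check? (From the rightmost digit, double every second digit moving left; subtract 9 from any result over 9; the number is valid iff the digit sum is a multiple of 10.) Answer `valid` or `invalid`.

invalid

From the right, keep odd positions and double even positions (subtract 9 from any doubled value over 9):
  doubled (positions 2,4,...): 8 9 3 2 3 1 → sum 26
  kept (positions 1,3,...): 1 6 4 5 5 9 → sum 30
Total = 56.
56 mod 10 = 6, so the number is invalid.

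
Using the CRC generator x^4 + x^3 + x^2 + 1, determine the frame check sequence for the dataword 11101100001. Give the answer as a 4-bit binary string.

Append 4 zeros: 111011000010000. Divide by 11101 (XOR where the leading bit is 1):
  pos 0: 11101 XOR 11101 = 00000
  pos 5: 10000 XOR 11101 = 01101
  pos 6: 11011 XOR 11101 = 00110
  pos 8: 11000 XOR 11101 = 00101
  pos 10: 10100 XOR 11101 = 01001
Remainder (last 4 bits) = 1001. This is the CRC / FCS.

1001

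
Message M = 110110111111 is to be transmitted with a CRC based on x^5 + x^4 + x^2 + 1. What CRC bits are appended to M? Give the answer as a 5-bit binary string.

Append 5 zeros: 11011011111100000. Divide by 110101 (XOR where the leading bit is 1):
  pos 0: 110110 XOR 110101 = 000011
  pos 4: 111111 XOR 110101 = 001010
  pos 6: 101011 XOR 110101 = 011110
  pos 7: 111100 XOR 110101 = 001001
  pos 9: 100100 XOR 110101 = 010001
  pos 10: 100010 XOR 110101 = 010111
  pos 11: 101110 XOR 110101 = 011011
Remainder (last 5 bits) = 11011. This is the CRC / FCS.

11011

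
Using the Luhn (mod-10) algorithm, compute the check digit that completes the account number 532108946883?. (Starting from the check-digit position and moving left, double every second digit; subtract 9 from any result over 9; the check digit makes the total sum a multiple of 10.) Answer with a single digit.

Partial digits right→left: 3 8 8 6 4 9 8 0 1 2 3 5
Double every second digit counting from the check-digit position (so the 1st, 3rd, 5th, ... of the partial from the right).
  doubled (with −9 where >9): 6 7 8 7 2 6 → sum 36
  kept as-is: 8 6 9 0 2 5 → sum 30
Total = 36 + 30 = 66.
Check digit = (10 − (66 mod 10)) mod 10 = 4.

4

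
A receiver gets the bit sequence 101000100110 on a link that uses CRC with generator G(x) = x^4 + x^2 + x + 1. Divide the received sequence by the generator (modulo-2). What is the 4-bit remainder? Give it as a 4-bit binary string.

Modulo-2 division of 101000100110 by 10111:
  pos 0: 10100 XOR 10111 = 00011
  pos 3: 11010 XOR 10111 = 01101
  pos 4: 11010 XOR 10111 = 01101
  pos 5: 11011 XOR 10111 = 01100
  pos 6: 11001 XOR 10111 = 01110
  pos 7: 11100 XOR 10111 = 01011
Remainder = 1011 (nonzero — an error is detected).

1011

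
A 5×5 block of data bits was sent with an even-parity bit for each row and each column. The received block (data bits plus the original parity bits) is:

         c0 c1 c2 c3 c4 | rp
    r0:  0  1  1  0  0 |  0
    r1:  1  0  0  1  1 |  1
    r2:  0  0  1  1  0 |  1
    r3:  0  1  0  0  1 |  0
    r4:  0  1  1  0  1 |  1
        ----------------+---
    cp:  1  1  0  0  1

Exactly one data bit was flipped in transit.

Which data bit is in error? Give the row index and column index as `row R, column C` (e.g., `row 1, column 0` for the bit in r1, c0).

row 2, column 2

Recompute each row's even parity and compare to rp:
  r0: data parity 0, sent rp 0 → ok
  r1: data parity 1, sent rp 1 → ok
  r2: data parity 0, sent rp 1 → mismatch
  r3: data parity 0, sent rp 0 → ok
  r4: data parity 1, sent rp 1 → ok
Recompute each column's even parity and compare to cp:
  c0: data parity 1, sent cp 1 → ok
  c1: data parity 1, sent cp 1 → ok
  c2: data parity 1, sent cp 0 → mismatch
  c3: data parity 0, sent cp 0 → ok
  c4: data parity 1, sent cp 1 → ok
Exactly one row (r2) and one column (c2) fail → the flipped bit is at their intersection.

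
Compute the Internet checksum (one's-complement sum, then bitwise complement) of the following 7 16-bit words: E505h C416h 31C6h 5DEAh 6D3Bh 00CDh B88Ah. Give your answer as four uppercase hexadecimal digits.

One's-complement addition (fold any carry out of bit 15 back into bit 0):
  0xE505 + 0xC416 = 0x1A91B → wrap carry → 0xA91C
  0xA91C + 0x31C6 = 0x0DAE2
  0xDAE2 + 0x5DEA = 0x138CC → wrap carry → 0x38CD
  0x38CD + 0x6D3B = 0x0A608
  0xA608 + 0x00CD = 0x0A6D5
  0xA6D5 + 0xB88A = 0x15F5F → wrap carry → 0x5F60
One's-complement sum = 0x5F60.
Checksum = ~0x5F60 & 0xFFFF = 0xA09F.

A09F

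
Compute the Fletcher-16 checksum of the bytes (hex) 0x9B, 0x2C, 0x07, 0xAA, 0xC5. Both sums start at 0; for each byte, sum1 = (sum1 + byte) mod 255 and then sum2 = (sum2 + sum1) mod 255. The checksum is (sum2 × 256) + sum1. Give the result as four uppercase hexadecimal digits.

Running sums (mod 255):
  after byte 0 (0x9B): sum1=155, sum2=155
  after byte 1 (0x2C): sum1=199, sum2=99
  after byte 2 (0x07): sum1=206, sum2=50
  after byte 3 (0xAA): sum1=121, sum2=171
  after byte 4 (0xC5): sum1=63, sum2=234
Checksum = sum2·256 + sum1 = 234·256 + 63 = 59967 = 0xEA3F.

EA3F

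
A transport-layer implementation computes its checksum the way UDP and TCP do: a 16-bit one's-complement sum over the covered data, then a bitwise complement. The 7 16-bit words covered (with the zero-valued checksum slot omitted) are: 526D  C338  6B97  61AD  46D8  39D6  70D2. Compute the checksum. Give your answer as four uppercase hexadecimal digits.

2B94

One's-complement addition (fold any carry out of bit 15 back into bit 0):
  0x526D + 0xC338 = 0x115A5 → wrap carry → 0x15A6
  0x15A6 + 0x6B97 = 0x0813D
  0x813D + 0x61AD = 0x0E2EA
  0xE2EA + 0x46D8 = 0x129C2 → wrap carry → 0x29C3
  0x29C3 + 0x39D6 = 0x06399
  0x6399 + 0x70D2 = 0x0D46B
One's-complement sum = 0xD46B.
Checksum = ~0xD46B & 0xFFFF = 0x2B94.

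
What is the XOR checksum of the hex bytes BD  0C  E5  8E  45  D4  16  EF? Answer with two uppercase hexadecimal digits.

B2

XOR the bytes together:
  start with 0xBD
  0xBD ⊕ 0x0C = 0xB1
  0xB1 ⊕ 0xE5 = 0x54
  0x54 ⊕ 0x8E = 0xDA
  0xDA ⊕ 0x45 = 0x9F
  0x9F ⊕ 0xD4 = 0x4B
  0x4B ⊕ 0x16 = 0x5D
  0x5D ⊕ 0xEF = 0xB2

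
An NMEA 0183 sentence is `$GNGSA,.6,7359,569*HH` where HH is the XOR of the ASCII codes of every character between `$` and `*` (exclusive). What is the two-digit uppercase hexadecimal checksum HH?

XOR the ASCII codes of the payload characters:
  'G' = 0x47 → acc = 0x47
  'N' = 0x4E → acc = 0x09
  'G' = 0x47 → acc = 0x4E
  'S' = 0x53 → acc = 0x1D
  'A' = 0x41 → acc = 0x5C
  ',' = 0x2C → acc = 0x70
  '.' = 0x2E → acc = 0x5E
  '6' = 0x36 → acc = 0x68
  ',' = 0x2C → acc = 0x44
  '7' = 0x37 → acc = 0x73
  '3' = 0x33 → acc = 0x40
  '5' = 0x35 → acc = 0x75
  '9' = 0x39 → acc = 0x4C
  ',' = 0x2C → acc = 0x60
  '5' = 0x35 → acc = 0x55
  '6' = 0x36 → acc = 0x63
  '9' = 0x39 → acc = 0x5A
Checksum = 0x5A.

5A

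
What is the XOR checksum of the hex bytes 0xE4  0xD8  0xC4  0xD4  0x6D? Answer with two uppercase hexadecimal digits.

XOR the bytes together:
  start with 0xE4
  0xE4 ⊕ 0xD8 = 0x3C
  0x3C ⊕ 0xC4 = 0xF8
  0xF8 ⊕ 0xD4 = 0x2C
  0x2C ⊕ 0x6D = 0x41

41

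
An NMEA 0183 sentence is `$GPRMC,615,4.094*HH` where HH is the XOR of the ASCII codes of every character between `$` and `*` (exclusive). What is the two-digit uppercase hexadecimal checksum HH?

XOR the ASCII codes of the payload characters:
  'G' = 0x47 → acc = 0x47
  'P' = 0x50 → acc = 0x17
  'R' = 0x52 → acc = 0x45
  'M' = 0x4D → acc = 0x08
  'C' = 0x43 → acc = 0x4B
  ',' = 0x2C → acc = 0x67
  '6' = 0x36 → acc = 0x51
  '1' = 0x31 → acc = 0x60
  '5' = 0x35 → acc = 0x55
  ',' = 0x2C → acc = 0x79
  '4' = 0x34 → acc = 0x4D
  '.' = 0x2E → acc = 0x63
  '0' = 0x30 → acc = 0x53
  '9' = 0x39 → acc = 0x6A
  '4' = 0x34 → acc = 0x5E
Checksum = 0x5E.

5E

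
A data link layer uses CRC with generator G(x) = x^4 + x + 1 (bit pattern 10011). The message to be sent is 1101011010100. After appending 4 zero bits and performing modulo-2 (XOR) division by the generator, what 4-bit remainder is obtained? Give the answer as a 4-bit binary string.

Append 4 zeros: 11010110101000000. Divide by 10011 (XOR where the leading bit is 1):
  pos 0: 11010 XOR 10011 = 01001
  pos 1: 10011 XOR 10011 = 00000
  pos 6: 10101 XOR 10011 = 00110
  pos 8: 11000 XOR 10011 = 01011
  pos 9: 10110 XOR 10011 = 00101
  pos 11: 10100 XOR 10011 = 00111
Remainder (last 4 bits) = 1110. This is the CRC / FCS.

1110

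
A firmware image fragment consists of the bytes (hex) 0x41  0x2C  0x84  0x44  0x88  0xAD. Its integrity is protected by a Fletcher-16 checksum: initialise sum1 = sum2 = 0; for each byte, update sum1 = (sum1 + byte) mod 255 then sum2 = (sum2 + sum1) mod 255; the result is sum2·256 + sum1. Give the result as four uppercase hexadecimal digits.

026C

Running sums (mod 255):
  after byte 0 (0x41): sum1=65, sum2=65
  after byte 1 (0x2C): sum1=109, sum2=174
  after byte 2 (0x84): sum1=241, sum2=160
  after byte 3 (0x44): sum1=54, sum2=214
  after byte 4 (0x88): sum1=190, sum2=149
  after byte 5 (0xAD): sum1=108, sum2=2
Checksum = sum2·256 + sum1 = 2·256 + 108 = 620 = 0x026C.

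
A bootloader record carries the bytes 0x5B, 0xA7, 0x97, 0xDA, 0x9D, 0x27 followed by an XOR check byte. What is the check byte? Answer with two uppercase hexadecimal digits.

XOR the bytes together:
  start with 0x5B
  0x5B ⊕ 0xA7 = 0xFC
  0xFC ⊕ 0x97 = 0x6B
  0x6B ⊕ 0xDA = 0xB1
  0xB1 ⊕ 0x9D = 0x2C
  0x2C ⊕ 0x27 = 0x0B

0B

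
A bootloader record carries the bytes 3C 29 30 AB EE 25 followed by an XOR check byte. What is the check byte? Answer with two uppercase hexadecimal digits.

XOR the bytes together:
  start with 0x3C
  0x3C ⊕ 0x29 = 0x15
  0x15 ⊕ 0x30 = 0x25
  0x25 ⊕ 0xAB = 0x8E
  0x8E ⊕ 0xEE = 0x60
  0x60 ⊕ 0x25 = 0x45

45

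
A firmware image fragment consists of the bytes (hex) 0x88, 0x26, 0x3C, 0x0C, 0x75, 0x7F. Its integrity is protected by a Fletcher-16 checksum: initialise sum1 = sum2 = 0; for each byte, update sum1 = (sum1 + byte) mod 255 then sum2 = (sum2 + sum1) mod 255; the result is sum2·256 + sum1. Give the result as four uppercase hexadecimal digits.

Running sums (mod 255):
  after byte 0 (0x88): sum1=136, sum2=136
  after byte 1 (0x26): sum1=174, sum2=55
  after byte 2 (0x3C): sum1=234, sum2=34
  after byte 3 (0x0C): sum1=246, sum2=25
  after byte 4 (0x75): sum1=108, sum2=133
  after byte 5 (0x7F): sum1=235, sum2=113
Checksum = sum2·256 + sum1 = 113·256 + 235 = 29163 = 0x71EB.

71EB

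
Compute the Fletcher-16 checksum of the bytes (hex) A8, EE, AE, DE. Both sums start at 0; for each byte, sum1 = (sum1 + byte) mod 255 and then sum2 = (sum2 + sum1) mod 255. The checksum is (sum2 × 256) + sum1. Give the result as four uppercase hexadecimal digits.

Running sums (mod 255):
  after byte 0 (A8): sum1=168, sum2=168
  after byte 1 (EE): sum1=151, sum2=64
  after byte 2 (AE): sum1=70, sum2=134
  after byte 3 (DE): sum1=37, sum2=171
Checksum = sum2·256 + sum1 = 171·256 + 37 = 43813 = 0xAB25.

AB25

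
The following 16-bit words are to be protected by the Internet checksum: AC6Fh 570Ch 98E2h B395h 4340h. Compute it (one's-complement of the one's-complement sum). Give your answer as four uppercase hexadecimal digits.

6CCB

One's-complement addition (fold any carry out of bit 15 back into bit 0):
  0xAC6F + 0x570C = 0x1037B → wrap carry → 0x037C
  0x037C + 0x98E2 = 0x09C5E
  0x9C5E + 0xB395 = 0x14FF3 → wrap carry → 0x4FF4
  0x4FF4 + 0x4340 = 0x09334
One's-complement sum = 0x9334.
Checksum = ~0x9334 & 0xFFFF = 0x6CCB.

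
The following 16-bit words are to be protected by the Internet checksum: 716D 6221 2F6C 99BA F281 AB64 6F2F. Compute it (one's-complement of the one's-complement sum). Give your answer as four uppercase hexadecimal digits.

One's-complement addition (fold any carry out of bit 15 back into bit 0):
  0x716D + 0x6221 = 0x0D38E
  0xD38E + 0x2F6C = 0x102FA → wrap carry → 0x02FB
  0x02FB + 0x99BA = 0x09CB5
  0x9CB5 + 0xF281 = 0x18F36 → wrap carry → 0x8F37
  0x8F37 + 0xAB64 = 0x13A9B → wrap carry → 0x3A9C
  0x3A9C + 0x6F2F = 0x0A9CB
One's-complement sum = 0xA9CB.
Checksum = ~0xA9CB & 0xFFFF = 0x5634.

5634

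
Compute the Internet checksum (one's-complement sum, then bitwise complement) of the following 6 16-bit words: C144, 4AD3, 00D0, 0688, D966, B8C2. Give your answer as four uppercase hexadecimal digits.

5A66

One's-complement addition (fold any carry out of bit 15 back into bit 0):
  0xC144 + 0x4AD3 = 0x10C17 → wrap carry → 0x0C18
  0x0C18 + 0x00D0 = 0x00CE8
  0x0CE8 + 0x0688 = 0x01370
  0x1370 + 0xD966 = 0x0ECD6
  0xECD6 + 0xB8C2 = 0x1A598 → wrap carry → 0xA599
One's-complement sum = 0xA599.
Checksum = ~0xA599 & 0xFFFF = 0x5A66.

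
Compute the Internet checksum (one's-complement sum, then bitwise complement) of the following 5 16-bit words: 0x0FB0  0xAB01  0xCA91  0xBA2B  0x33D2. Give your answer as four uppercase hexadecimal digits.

One's-complement addition (fold any carry out of bit 15 back into bit 0):
  0x0FB0 + 0xAB01 = 0x0BAB1
  0xBAB1 + 0xCA91 = 0x18542 → wrap carry → 0x8543
  0x8543 + 0xBA2B = 0x13F6E → wrap carry → 0x3F6F
  0x3F6F + 0x33D2 = 0x07341
One's-complement sum = 0x7341.
Checksum = ~0x7341 & 0xFFFF = 0x8CBE.

8CBE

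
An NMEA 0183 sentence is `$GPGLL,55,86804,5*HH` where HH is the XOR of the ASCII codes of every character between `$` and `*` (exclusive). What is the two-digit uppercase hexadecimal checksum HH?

XOR the ASCII codes of the payload characters:
  'G' = 0x47 → acc = 0x47
  'P' = 0x50 → acc = 0x17
  'G' = 0x47 → acc = 0x50
  'L' = 0x4C → acc = 0x1C
  'L' = 0x4C → acc = 0x50
  ',' = 0x2C → acc = 0x7C
  '5' = 0x35 → acc = 0x49
  '5' = 0x35 → acc = 0x7C
  ',' = 0x2C → acc = 0x50
  '8' = 0x38 → acc = 0x68
  '6' = 0x36 → acc = 0x5E
  '8' = 0x38 → acc = 0x66
  '0' = 0x30 → acc = 0x56
  '4' = 0x34 → acc = 0x62
  ',' = 0x2C → acc = 0x4E
  '5' = 0x35 → acc = 0x7B
Checksum = 0x7B.

7B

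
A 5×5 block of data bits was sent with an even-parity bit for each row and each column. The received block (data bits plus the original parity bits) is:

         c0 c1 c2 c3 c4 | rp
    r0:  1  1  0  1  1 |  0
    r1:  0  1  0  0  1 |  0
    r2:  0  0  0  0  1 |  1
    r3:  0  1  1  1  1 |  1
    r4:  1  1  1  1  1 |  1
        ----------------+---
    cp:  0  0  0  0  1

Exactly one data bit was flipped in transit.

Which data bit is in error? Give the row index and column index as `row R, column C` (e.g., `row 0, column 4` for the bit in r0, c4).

Recompute each row's even parity and compare to rp:
  r0: data parity 0, sent rp 0 → ok
  r1: data parity 0, sent rp 0 → ok
  r2: data parity 1, sent rp 1 → ok
  r3: data parity 0, sent rp 1 → mismatch
  r4: data parity 1, sent rp 1 → ok
Recompute each column's even parity and compare to cp:
  c0: data parity 0, sent cp 0 → ok
  c1: data parity 0, sent cp 0 → ok
  c2: data parity 0, sent cp 0 → ok
  c3: data parity 1, sent cp 0 → mismatch
  c4: data parity 1, sent cp 1 → ok
Exactly one row (r3) and one column (c3) fail → the flipped bit is at their intersection.

row 3, column 3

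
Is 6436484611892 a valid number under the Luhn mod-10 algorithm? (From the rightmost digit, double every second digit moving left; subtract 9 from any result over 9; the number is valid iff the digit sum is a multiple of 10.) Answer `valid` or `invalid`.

From the right, keep odd positions and double even positions (subtract 9 from any doubled value over 9):
  doubled (positions 2,4,...): 9 2 3 7 3 8 → sum 32
  kept (positions 1,3,...): 2 8 1 4 4 3 6 → sum 28
Total = 60.
60 mod 10 = 0, so the number is valid.

valid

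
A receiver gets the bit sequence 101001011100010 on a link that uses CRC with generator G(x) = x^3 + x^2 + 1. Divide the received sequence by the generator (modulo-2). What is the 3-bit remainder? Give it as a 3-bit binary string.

Modulo-2 division of 101001011100010 by 1101:
  pos 0: 1010 XOR 1101 = 0111
  pos 1: 1110 XOR 1101 = 0011
  pos 3: 1110 XOR 1101 = 0011
  pos 5: 1111 XOR 1101 = 0010
  pos 7: 1010 XOR 1101 = 0111
  pos 8: 1110 XOR 1101 = 0011
  pos 10: 1101 XOR 1101 = 0000
Remainder = 000 (zero — the frame passes the CRC check).

000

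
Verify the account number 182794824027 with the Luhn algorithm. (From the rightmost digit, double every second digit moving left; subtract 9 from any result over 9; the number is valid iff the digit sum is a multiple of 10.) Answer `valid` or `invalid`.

invalid

From the right, keep odd positions and double even positions (subtract 9 from any doubled value over 9):
  doubled (positions 2,4,...): 4 8 7 9 4 2 → sum 34
  kept (positions 1,3,...): 7 0 2 4 7 8 → sum 28
Total = 62.
62 mod 10 = 2, so the number is invalid.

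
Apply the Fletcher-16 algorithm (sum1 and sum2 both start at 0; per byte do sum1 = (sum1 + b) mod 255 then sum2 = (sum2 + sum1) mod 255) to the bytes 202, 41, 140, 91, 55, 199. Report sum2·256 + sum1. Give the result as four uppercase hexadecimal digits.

Running sums (mod 255):
  after byte 0 (202): sum1=202, sum2=202
  after byte 1 (41): sum1=243, sum2=190
  after byte 2 (140): sum1=128, sum2=63
  after byte 3 (91): sum1=219, sum2=27
  after byte 4 (55): sum1=19, sum2=46
  after byte 5 (199): sum1=218, sum2=9
Checksum = sum2·256 + sum1 = 9·256 + 218 = 2522 = 0x09DA.

09DA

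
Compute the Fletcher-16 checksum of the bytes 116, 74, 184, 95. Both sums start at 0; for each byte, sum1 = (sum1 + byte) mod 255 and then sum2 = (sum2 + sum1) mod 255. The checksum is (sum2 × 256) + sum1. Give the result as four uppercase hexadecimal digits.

81D6

Running sums (mod 255):
  after byte 0 (116): sum1=116, sum2=116
  after byte 1 (74): sum1=190, sum2=51
  after byte 2 (184): sum1=119, sum2=170
  after byte 3 (95): sum1=214, sum2=129
Checksum = sum2·256 + sum1 = 129·256 + 214 = 33238 = 0x81D6.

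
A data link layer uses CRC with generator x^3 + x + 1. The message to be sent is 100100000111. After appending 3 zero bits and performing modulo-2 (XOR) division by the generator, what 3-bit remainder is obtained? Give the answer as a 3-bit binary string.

101

Append 3 zeros: 100100000111000. Divide by 1011 (XOR where the leading bit is 1):
  pos 0: 1001 XOR 1011 = 0010
  pos 2: 1000 XOR 1011 = 0011
  pos 4: 1100 XOR 1011 = 0111
  pos 5: 1110 XOR 1011 = 0101
  pos 6: 1011 XOR 1011 = 0000
  pos 10: 1100 XOR 1011 = 0111
  pos 11: 1110 XOR 1011 = 0101
Remainder (last 3 bits) = 101. This is the CRC / FCS.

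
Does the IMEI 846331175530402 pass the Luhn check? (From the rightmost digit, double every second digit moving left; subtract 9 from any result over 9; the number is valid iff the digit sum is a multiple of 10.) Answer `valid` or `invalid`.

From the right, keep odd positions and double even positions (subtract 9 from any doubled value over 9):
  doubled (positions 2,4,...): 0 0 1 5 2 6 8 → sum 22
  kept (positions 1,3,...): 2 4 3 5 1 3 6 8 → sum 32
Total = 54.
54 mod 10 = 4, so the number is invalid.

invalid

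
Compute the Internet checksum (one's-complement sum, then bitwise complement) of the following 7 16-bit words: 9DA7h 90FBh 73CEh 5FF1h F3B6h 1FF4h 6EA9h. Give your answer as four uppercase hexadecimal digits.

One's-complement addition (fold any carry out of bit 15 back into bit 0):
  0x9DA7 + 0x90FB = 0x12EA2 → wrap carry → 0x2EA3
  0x2EA3 + 0x73CE = 0x0A271
  0xA271 + 0x5FF1 = 0x10262 → wrap carry → 0x0263
  0x0263 + 0xF3B6 = 0x0F619
  0xF619 + 0x1FF4 = 0x1160D → wrap carry → 0x160E
  0x160E + 0x6EA9 = 0x084B7
One's-complement sum = 0x84B7.
Checksum = ~0x84B7 & 0xFFFF = 0x7B48.

7B48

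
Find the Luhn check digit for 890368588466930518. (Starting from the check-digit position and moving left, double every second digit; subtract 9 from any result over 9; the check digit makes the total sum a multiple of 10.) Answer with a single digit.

3

Partial digits right→left: 8 1 5 0 3 9 6 6 4 8 8 5 8 6 3 0 9 8
Double every second digit counting from the check-digit position (so the 1st, 3rd, 5th, ... of the partial from the right).
  doubled (with −9 where >9): 7 1 6 3 8 7 7 6 9 → sum 54
  kept as-is: 1 0 9 6 8 5 6 0 8 → sum 43
Total = 54 + 43 = 97.
Check digit = (10 − (97 mod 10)) mod 10 = 3.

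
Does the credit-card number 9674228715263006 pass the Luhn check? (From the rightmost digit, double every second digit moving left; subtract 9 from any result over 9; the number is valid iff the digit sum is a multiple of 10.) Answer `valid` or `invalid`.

invalid

From the right, keep odd positions and double even positions (subtract 9 from any doubled value over 9):
  doubled (positions 2,4,...): 0 6 4 2 7 4 5 9 → sum 37
  kept (positions 1,3,...): 6 0 6 5 7 2 4 6 → sum 36
Total = 73.
73 mod 10 = 3, so the number is invalid.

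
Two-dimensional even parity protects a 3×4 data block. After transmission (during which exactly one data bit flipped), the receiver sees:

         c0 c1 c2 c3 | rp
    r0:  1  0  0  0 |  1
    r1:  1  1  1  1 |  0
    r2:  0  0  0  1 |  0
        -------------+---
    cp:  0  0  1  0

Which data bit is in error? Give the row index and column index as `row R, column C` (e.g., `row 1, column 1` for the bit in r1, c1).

row 2, column 1

Recompute each row's even parity and compare to rp:
  r0: data parity 1, sent rp 1 → ok
  r1: data parity 0, sent rp 0 → ok
  r2: data parity 1, sent rp 0 → mismatch
Recompute each column's even parity and compare to cp:
  c0: data parity 0, sent cp 0 → ok
  c1: data parity 1, sent cp 0 → mismatch
  c2: data parity 1, sent cp 1 → ok
  c3: data parity 0, sent cp 0 → ok
Exactly one row (r2) and one column (c1) fail → the flipped bit is at their intersection.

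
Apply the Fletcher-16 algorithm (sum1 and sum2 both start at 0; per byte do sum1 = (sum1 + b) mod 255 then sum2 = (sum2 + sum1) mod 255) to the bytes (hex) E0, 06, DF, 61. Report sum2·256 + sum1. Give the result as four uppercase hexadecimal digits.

B628

Running sums (mod 255):
  after byte 0 (E0): sum1=224, sum2=224
  after byte 1 (06): sum1=230, sum2=199
  after byte 2 (DF): sum1=198, sum2=142
  after byte 3 (61): sum1=40, sum2=182
Checksum = sum2·256 + sum1 = 182·256 + 40 = 46632 = 0xB628.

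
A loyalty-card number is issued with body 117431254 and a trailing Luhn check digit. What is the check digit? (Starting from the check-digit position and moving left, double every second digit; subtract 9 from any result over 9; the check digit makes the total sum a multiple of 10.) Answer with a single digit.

Partial digits right→left: 4 5 2 1 3 4 7 1 1
Double every second digit counting from the check-digit position (so the 1st, 3rd, 5th, ... of the partial from the right).
  doubled (with −9 where >9): 8 4 6 5 2 → sum 25
  kept as-is: 5 1 4 1 → sum 11
Total = 25 + 11 = 36.
Check digit = (10 − (36 mod 10)) mod 10 = 4.

4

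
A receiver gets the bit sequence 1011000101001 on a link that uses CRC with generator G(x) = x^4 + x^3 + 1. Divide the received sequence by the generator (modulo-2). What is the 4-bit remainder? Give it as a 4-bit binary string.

1110

Modulo-2 division of 1011000101001 by 11001:
  pos 0: 10110 XOR 11001 = 01111
  pos 1: 11110 XOR 11001 = 00111
  pos 3: 11101 XOR 11001 = 00100
  pos 5: 10001 XOR 11001 = 01000
  pos 6: 10000 XOR 11001 = 01001
  pos 7: 10010 XOR 11001 = 01011
  pos 8: 10111 XOR 11001 = 01110
Remainder = 1110 (nonzero — an error is detected).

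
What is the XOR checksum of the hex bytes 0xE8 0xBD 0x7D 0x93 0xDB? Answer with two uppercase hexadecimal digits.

60

XOR the bytes together:
  start with 0xE8
  0xE8 ⊕ 0xBD = 0x55
  0x55 ⊕ 0x7D = 0x28
  0x28 ⊕ 0x93 = 0xBB
  0xBB ⊕ 0xDB = 0x60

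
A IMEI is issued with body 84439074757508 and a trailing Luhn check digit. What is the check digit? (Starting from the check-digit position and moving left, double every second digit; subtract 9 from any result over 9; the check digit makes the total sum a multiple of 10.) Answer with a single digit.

7

Partial digits right→left: 8 0 5 7 5 7 4 7 0 9 3 4 4 8
Double every second digit counting from the check-digit position (so the 1st, 3rd, 5th, ... of the partial from the right).
  doubled (with −9 where >9): 7 1 1 8 0 6 8 → sum 31
  kept as-is: 0 7 7 7 9 4 8 → sum 42
Total = 31 + 42 = 73.
Check digit = (10 − (73 mod 10)) mod 10 = 7.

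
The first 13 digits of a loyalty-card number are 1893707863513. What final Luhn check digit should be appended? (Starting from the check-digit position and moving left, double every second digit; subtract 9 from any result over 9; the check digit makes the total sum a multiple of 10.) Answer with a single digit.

Partial digits right→left: 3 1 5 3 6 8 7 0 7 3 9 8 1
Double every second digit counting from the check-digit position (so the 1st, 3rd, 5th, ... of the partial from the right).
  doubled (with −9 where >9): 6 1 3 5 5 9 2 → sum 31
  kept as-is: 1 3 8 0 3 8 → sum 23
Total = 31 + 23 = 54.
Check digit = (10 − (54 mod 10)) mod 10 = 6.

6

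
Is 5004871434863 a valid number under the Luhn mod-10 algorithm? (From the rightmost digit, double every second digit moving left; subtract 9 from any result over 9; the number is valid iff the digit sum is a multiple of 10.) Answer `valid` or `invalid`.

valid

From the right, keep odd positions and double even positions (subtract 9 from any doubled value over 9):
  doubled (positions 2,4,...): 3 8 8 5 8 0 → sum 32
  kept (positions 1,3,...): 3 8 3 1 8 0 5 → sum 28
Total = 60.
60 mod 10 = 0, so the number is valid.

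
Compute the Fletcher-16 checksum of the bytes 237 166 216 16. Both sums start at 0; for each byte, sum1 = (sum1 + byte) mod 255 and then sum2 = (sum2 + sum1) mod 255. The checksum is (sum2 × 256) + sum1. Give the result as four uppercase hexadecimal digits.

6D7D

Running sums (mod 255):
  after byte 0 (237): sum1=237, sum2=237
  after byte 1 (166): sum1=148, sum2=130
  after byte 2 (216): sum1=109, sum2=239
  after byte 3 (16): sum1=125, sum2=109
Checksum = sum2·256 + sum1 = 109·256 + 125 = 28029 = 0x6D7D.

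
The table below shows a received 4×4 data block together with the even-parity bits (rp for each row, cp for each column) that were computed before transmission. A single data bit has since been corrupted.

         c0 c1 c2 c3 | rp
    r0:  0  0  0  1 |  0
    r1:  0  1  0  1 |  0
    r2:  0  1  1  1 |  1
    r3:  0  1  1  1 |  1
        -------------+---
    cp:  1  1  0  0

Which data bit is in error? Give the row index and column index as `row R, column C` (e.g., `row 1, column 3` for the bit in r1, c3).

Recompute each row's even parity and compare to rp:
  r0: data parity 1, sent rp 0 → mismatch
  r1: data parity 0, sent rp 0 → ok
  r2: data parity 1, sent rp 1 → ok
  r3: data parity 1, sent rp 1 → ok
Recompute each column's even parity and compare to cp:
  c0: data parity 0, sent cp 1 → mismatch
  c1: data parity 1, sent cp 1 → ok
  c2: data parity 0, sent cp 0 → ok
  c3: data parity 0, sent cp 0 → ok
Exactly one row (r0) and one column (c0) fail → the flipped bit is at their intersection.

row 0, column 0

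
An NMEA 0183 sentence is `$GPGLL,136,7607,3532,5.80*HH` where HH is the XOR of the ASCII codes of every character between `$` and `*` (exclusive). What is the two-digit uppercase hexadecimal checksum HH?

76

XOR the ASCII codes of the payload characters:
  'G' = 0x47 → acc = 0x47
  'P' = 0x50 → acc = 0x17
  'G' = 0x47 → acc = 0x50
  'L' = 0x4C → acc = 0x1C
  'L' = 0x4C → acc = 0x50
  ',' = 0x2C → acc = 0x7C
  '1' = 0x31 → acc = 0x4D
  '3' = 0x33 → acc = 0x7E
  '6' = 0x36 → acc = 0x48
  ',' = 0x2C → acc = 0x64
  '7' = 0x37 → acc = 0x53
  '6' = 0x36 → acc = 0x65
  '0' = 0x30 → acc = 0x55
  '7' = 0x37 → acc = 0x62
  ',' = 0x2C → acc = 0x4E
  '3' = 0x33 → acc = 0x7D
  '5' = 0x35 → acc = 0x48
  '3' = 0x33 → acc = 0x7B
  '2' = 0x32 → acc = 0x49
  ',' = 0x2C → acc = 0x65
  '5' = 0x35 → acc = 0x50
  '.' = 0x2E → acc = 0x7E
  '8' = 0x38 → acc = 0x46
  '0' = 0x30 → acc = 0x76
Checksum = 0x76.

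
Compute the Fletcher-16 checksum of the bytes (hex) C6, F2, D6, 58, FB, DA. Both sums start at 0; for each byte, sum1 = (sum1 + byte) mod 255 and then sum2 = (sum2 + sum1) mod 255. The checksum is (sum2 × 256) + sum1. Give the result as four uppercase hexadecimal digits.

9EBF

Running sums (mod 255):
  after byte 0 (C6): sum1=198, sum2=198
  after byte 1 (F2): sum1=185, sum2=128
  after byte 2 (D6): sum1=144, sum2=17
  after byte 3 (58): sum1=232, sum2=249
  after byte 4 (FB): sum1=228, sum2=222
  after byte 5 (DA): sum1=191, sum2=158
Checksum = sum2·256 + sum1 = 158·256 + 191 = 40639 = 0x9EBF.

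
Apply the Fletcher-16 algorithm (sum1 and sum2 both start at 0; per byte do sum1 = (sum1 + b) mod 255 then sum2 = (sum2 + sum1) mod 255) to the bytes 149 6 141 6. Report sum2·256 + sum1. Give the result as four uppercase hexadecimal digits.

Running sums (mod 255):
  after byte 0 (149): sum1=149, sum2=149
  after byte 1 (6): sum1=155, sum2=49
  after byte 2 (141): sum1=41, sum2=90
  after byte 3 (6): sum1=47, sum2=137
Checksum = sum2·256 + sum1 = 137·256 + 47 = 35119 = 0x892F.

892F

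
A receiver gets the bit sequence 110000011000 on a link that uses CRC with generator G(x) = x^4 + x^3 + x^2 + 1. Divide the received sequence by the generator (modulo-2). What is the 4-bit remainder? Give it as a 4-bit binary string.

Modulo-2 division of 110000011000 by 11101:
  pos 0: 11000 XOR 11101 = 00101
  pos 2: 10100 XOR 11101 = 01001
  pos 3: 10011 XOR 11101 = 01110
  pos 4: 11101 XOR 11101 = 00000
Remainder = 0000 (zero — the frame passes the CRC check).

0000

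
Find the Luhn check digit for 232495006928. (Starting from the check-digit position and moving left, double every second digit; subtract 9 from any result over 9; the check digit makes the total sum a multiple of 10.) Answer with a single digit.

8

Partial digits right→left: 8 2 9 6 0 0 5 9 4 2 3 2
Double every second digit counting from the check-digit position (so the 1st, 3rd, 5th, ... of the partial from the right).
  doubled (with −9 where >9): 7 9 0 1 8 6 → sum 31
  kept as-is: 2 6 0 9 2 2 → sum 21
Total = 31 + 21 = 52.
Check digit = (10 − (52 mod 10)) mod 10 = 8.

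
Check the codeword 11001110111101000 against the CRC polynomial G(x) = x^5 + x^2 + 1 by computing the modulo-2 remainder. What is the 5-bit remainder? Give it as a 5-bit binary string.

00010

Modulo-2 division of 11001110111101000 by 100101:
  pos 0: 110011 XOR 100101 = 010110
  pos 1: 101101 XOR 100101 = 001000
  pos 3: 100001 XOR 100101 = 000100
  pos 6: 100111 XOR 100101 = 000010
  pos 10: 100100 XOR 100101 = 000001
Remainder = 00010 (nonzero — an error is detected).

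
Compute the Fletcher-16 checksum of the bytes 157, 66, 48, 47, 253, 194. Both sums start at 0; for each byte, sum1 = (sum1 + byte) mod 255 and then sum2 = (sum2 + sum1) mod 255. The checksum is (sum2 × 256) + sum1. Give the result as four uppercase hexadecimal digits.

Running sums (mod 255):
  after byte 0 (157): sum1=157, sum2=157
  after byte 1 (66): sum1=223, sum2=125
  after byte 2 (48): sum1=16, sum2=141
  after byte 3 (47): sum1=63, sum2=204
  after byte 4 (253): sum1=61, sum2=10
  after byte 5 (194): sum1=0, sum2=10
Checksum = sum2·256 + sum1 = 10·256 + 0 = 2560 = 0x0A00.

0A00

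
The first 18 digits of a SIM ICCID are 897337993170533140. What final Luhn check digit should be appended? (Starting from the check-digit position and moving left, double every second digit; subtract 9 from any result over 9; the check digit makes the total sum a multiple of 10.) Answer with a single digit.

Partial digits right→left: 0 4 1 3 3 5 0 7 1 3 9 9 7 3 3 7 9 8
Double every second digit counting from the check-digit position (so the 1st, 3rd, 5th, ... of the partial from the right).
  doubled (with −9 where >9): 0 2 6 0 2 9 5 6 9 → sum 39
  kept as-is: 4 3 5 7 3 9 3 7 8 → sum 49
Total = 39 + 49 = 88.
Check digit = (10 − (88 mod 10)) mod 10 = 2.

2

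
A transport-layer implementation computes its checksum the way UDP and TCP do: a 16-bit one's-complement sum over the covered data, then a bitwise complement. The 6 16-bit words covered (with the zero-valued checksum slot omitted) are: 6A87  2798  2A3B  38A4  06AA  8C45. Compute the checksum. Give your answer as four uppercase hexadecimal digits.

7811

One's-complement addition (fold any carry out of bit 15 back into bit 0):
  0x6A87 + 0x2798 = 0x0921F
  0x921F + 0x2A3B = 0x0BC5A
  0xBC5A + 0x38A4 = 0x0F4FE
  0xF4FE + 0x06AA = 0x0FBA8
  0xFBA8 + 0x8C45 = 0x187ED → wrap carry → 0x87EE
One's-complement sum = 0x87EE.
Checksum = ~0x87EE & 0xFFFF = 0x7811.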